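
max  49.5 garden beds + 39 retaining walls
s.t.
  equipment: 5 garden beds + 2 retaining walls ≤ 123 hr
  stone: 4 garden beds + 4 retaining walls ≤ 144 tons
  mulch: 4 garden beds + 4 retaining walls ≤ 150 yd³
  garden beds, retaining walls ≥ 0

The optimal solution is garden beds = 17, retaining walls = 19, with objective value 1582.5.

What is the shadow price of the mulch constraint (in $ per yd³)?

Check each constraint at x*: equipment 123/123 (tight); stone 144/144 (tight); mulch 144/150 (slack 6).
Slack constraints have shadow price 0 (complementary slackness).
Dual feasibility on the basic columns requires 5·y_equipment + 4·y_stone = 49.5, 2·y_equipment + 4·y_stone = 39.
Solving: y_equipment = 3.5, y_stone = 8.
Shadow price of mulch = 0.

0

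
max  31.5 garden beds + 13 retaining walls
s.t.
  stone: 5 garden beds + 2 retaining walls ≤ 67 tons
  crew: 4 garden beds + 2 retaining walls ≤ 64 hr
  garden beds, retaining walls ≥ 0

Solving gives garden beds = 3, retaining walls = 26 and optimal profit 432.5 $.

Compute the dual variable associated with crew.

1

Both stone and crew are binding at x*.
The binding rows give the dual system: 5·y_stone + 4·y_crew = 31.5 and 2·y_stone + 2·y_crew = 13.
This yields shadow prices y_stone = 5.5, y_crew = 1.
Shadow price of crew = 1.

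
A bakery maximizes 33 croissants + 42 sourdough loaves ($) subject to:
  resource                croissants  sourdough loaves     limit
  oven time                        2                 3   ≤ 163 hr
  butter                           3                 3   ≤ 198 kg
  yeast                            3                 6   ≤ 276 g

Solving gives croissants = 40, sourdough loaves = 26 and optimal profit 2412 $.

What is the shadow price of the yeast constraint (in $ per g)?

3

Binding: butter and yeast. Non-binding: oven time (5 unused).
By complementary slackness, y = 0 for the non-binding constraint.
From A_Bᵀ y = c: 3·y_butter + 3·y_yeast = 33; 3·y_butter + 6·y_yeast = 42.
Solving: y_butter = 8, y_yeast = 3.
Shadow price of yeast = 3.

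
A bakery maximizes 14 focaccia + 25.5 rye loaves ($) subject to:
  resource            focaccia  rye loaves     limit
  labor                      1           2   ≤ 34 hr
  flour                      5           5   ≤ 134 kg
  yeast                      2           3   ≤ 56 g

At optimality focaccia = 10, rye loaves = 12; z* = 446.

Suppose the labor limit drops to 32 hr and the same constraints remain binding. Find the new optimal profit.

428

Binding: labor and yeast. Non-binding: flour (24 unused).
Slack constraints have shadow price 0 (complementary slackness).
Dual feasibility on the basic columns requires 1·y_labor + 2·y_yeast = 14, 2·y_labor + 3·y_yeast = 25.5.
→ y_labor = 9 and y_yeast = 2.5.
Δz = y_labor·Δb = 9 × (-2) = -18, so new z* = 446 − 18 = 428.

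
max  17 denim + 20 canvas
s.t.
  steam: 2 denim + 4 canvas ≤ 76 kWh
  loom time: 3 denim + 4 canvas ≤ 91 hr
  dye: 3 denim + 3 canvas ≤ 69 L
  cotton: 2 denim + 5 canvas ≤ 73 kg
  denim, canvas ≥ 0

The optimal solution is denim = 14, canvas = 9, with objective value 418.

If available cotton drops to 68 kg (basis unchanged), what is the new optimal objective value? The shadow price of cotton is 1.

Δb = -5, so new z* = 418 + (1)·(-5) = 418 − 5 = 413.

413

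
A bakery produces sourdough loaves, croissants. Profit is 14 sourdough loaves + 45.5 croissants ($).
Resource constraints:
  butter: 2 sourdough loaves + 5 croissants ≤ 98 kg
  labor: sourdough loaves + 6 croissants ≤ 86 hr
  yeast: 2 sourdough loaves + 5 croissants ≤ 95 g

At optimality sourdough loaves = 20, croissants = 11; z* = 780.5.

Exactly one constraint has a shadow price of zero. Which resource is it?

butter

butter: 95/98 (slack 3)
labor: 86/86 (binding)
yeast: 95/95 (binding)
By complementary slackness, a constraint with positive slack has shadow price 0 → butter.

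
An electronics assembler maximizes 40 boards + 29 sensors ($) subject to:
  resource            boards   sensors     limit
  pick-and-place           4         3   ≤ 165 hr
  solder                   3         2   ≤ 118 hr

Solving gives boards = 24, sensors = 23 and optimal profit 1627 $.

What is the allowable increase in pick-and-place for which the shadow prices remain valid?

12

Binding constraints: pick-and-place, solder. The basis is B = [[4,3],[3,2]] with det -1.
Per unit increase in pick-and-place, x* moves by d = (-2, 3).
The basis stays optimal until boards reaches 0; allowable increase = 12 hr.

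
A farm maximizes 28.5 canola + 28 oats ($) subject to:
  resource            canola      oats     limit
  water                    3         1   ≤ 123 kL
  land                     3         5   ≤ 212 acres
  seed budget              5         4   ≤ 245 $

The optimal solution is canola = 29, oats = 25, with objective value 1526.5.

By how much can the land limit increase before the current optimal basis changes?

Binding constraints: land, seed budget. The basis is B = [[3,5],[5,4]] with det -13.
Per unit increase in land, x* moves by d = (-0.3077, 0.3846).
The basis stays optimal until canola reaches 0; allowable increase = 94.25 acres.

94.25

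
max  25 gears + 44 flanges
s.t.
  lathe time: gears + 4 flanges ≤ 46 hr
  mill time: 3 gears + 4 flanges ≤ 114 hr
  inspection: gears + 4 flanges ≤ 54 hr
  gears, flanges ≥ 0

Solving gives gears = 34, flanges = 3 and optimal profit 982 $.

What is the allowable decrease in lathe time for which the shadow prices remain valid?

Binding constraints: lathe time, mill time. The basis is B = [[1,4],[3,4]] with det -8.
Per unit decrease in lathe time, x* moves by d = (0.5, -0.375).
The basis stays optimal until flanges reaches 0; allowable decrease = 8 hr.

8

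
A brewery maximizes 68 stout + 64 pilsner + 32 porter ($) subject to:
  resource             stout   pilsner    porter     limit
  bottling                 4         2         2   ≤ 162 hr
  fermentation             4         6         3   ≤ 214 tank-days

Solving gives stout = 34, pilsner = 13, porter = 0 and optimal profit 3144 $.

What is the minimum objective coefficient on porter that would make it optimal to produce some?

Both bottling and fermentation are binding at x*.
From A_Bᵀ y = c: 4·y_bottling + 4·y_fermentation = 68; 2·y_bottling + 6·y_fermentation = 64.
This yields shadow prices y_bottling = 9.5, y_fermentation = 7.5.
porter enters the basis when its profit ≥ yᵀa₃ = 9.5·2 + 7.5·3 = 41.5.

41.5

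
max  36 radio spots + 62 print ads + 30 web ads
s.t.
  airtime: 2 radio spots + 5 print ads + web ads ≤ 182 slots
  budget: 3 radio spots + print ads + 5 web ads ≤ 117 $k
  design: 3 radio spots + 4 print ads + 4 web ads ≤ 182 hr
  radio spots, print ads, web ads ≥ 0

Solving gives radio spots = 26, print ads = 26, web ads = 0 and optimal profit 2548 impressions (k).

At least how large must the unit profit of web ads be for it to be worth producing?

38

At the optimum: airtime uses 182 of 182 (binding); budget uses 104 of 117 (slack = 13); design uses 182 of 182 (binding).
By complementary slackness, y = 0 for the non-binding constraint.
The binding rows give the dual system: 2·y_airtime + 3·y_design = 36 and 5·y_airtime + 4·y_design = 62.
Solving: y_airtime = 6, y_design = 8.
web ads enters the basis when its profit ≥ yᵀa₃ = 6·1 + 8·4 = 38.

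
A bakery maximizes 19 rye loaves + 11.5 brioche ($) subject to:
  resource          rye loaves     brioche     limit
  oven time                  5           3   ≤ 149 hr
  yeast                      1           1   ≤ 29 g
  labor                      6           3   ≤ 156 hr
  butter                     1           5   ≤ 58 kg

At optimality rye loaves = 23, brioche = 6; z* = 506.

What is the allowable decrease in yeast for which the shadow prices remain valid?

3

Binding constraints: yeast, labor. The basis is B = [[1,1],[6,3]] with det -3.
Per unit decrease in yeast, x* moves by d = (1, -2).
The basis stays optimal until brioche reaches 0; allowable decrease = 3 g.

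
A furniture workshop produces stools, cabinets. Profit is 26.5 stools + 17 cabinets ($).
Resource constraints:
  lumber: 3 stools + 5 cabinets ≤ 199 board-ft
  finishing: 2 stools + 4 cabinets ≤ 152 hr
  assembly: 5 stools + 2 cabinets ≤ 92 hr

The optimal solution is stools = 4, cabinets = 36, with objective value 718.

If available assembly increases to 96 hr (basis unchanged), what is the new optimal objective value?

At the optimum: lumber uses 192 of 199 (slack = 7); finishing uses 152 of 152 (binding); assembly uses 92 of 92 (binding).
By complementary slackness, y = 0 for the non-binding constraint.
From A_Bᵀ y = c: 2·y_finishing + 5·y_assembly = 26.5; 4·y_finishing + 2·y_assembly = 17.
This yields shadow prices y_finishing = 2, y_assembly = 4.5.
Δz = y_assembly·Δb = 4.5 × (4) = 18, so new z* = 718 + 18 = 736.

736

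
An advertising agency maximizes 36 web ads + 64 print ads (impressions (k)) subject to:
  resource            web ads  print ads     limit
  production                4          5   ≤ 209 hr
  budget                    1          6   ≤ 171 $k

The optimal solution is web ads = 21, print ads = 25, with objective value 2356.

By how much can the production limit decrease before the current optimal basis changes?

Binding constraints: production, budget. The basis is B = [[4,5],[1,6]] with det 19.
Per unit decrease in production, x* moves by d = (-0.3158, 0.0526).
The basis stays optimal until web ads reaches 0; allowable decrease = 66.5 hr.

66.5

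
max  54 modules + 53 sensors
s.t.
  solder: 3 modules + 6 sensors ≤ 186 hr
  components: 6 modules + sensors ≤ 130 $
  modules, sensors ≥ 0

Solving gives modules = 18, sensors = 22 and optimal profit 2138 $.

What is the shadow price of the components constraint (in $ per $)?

Both solder and components are binding at x*.
The binding rows give the dual system: 3·y_solder + 6·y_components = 54 and 6·y_solder + 1·y_components = 53.
Solving: y_solder = 8, y_components = 5.
Shadow price of components = 5.

5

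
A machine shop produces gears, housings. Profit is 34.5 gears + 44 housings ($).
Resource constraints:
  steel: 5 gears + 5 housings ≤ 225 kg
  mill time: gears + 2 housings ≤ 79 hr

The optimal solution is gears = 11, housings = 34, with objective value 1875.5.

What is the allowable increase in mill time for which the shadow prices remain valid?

Binding constraints: steel, mill time. The basis is B = [[5,5],[1,2]] with det 5.
Per unit increase in mill time, x* moves by d = (-1, 1).
The basis stays optimal until gears reaches 0; allowable increase = 11 hr.

11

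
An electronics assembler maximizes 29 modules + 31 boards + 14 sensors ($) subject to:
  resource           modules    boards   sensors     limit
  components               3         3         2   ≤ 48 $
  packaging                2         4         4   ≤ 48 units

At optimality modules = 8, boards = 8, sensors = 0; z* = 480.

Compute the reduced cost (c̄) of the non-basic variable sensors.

Both components and packaging are binding at x*.
The binding rows give the dual system: 3·y_components + 2·y_packaging = 29 and 3·y_components + 4·y_packaging = 31.
→ y_components = 9 and y_packaging = 1.
Reduced cost of sensors: c₃ − yᵀa₃ = 14 − (9·2 + 1·4) = 14 − 22 = -8.

-8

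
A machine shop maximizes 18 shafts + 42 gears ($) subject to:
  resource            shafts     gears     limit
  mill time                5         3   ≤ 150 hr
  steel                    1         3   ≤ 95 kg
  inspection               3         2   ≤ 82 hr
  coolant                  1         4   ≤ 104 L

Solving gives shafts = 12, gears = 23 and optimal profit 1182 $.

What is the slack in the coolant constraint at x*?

coolant used = 1·12 + 4·23 = 104; slack = 104 − 104 = 0.

0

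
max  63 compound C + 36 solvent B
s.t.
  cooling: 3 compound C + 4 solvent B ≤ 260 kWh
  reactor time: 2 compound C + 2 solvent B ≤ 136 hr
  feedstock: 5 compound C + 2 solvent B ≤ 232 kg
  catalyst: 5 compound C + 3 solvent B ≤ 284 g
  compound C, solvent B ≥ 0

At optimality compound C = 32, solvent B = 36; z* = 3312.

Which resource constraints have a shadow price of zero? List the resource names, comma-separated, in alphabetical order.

cooling: 240/260 (slack 20)
reactor time: 136/136 (binding)
feedstock: 232/232 (binding)
catalyst: 268/284 (slack 16)
By complementary slackness, a constraint with positive slack has shadow price 0 → catalyst, cooling.

catalyst, cooling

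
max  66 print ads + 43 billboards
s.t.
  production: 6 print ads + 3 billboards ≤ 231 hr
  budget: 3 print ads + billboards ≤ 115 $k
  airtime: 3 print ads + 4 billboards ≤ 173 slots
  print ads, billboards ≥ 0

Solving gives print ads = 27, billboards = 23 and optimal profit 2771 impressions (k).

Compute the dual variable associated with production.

9

Check each constraint at x*: production 231/231 (tight); budget 104/115 (slack 11); airtime 173/173 (tight).
Slack constraints have shadow price 0 (complementary slackness).
From A_Bᵀ y = c: 6·y_production + 3·y_airtime = 66; 3·y_production + 4·y_airtime = 43.
Solving: y_production = 9, y_airtime = 4.
Shadow price of production = 9.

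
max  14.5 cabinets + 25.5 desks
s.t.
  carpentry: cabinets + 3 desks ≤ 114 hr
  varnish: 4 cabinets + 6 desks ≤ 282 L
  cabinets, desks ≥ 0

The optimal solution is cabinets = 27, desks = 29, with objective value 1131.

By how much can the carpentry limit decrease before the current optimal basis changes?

Binding constraints: carpentry, varnish. The basis is B = [[1,3],[4,6]] with det -6.
Per unit decrease in carpentry, x* moves by d = (1, -0.6667).
The basis stays optimal until desks reaches 0; allowable decrease = 43.5 hr.

43.5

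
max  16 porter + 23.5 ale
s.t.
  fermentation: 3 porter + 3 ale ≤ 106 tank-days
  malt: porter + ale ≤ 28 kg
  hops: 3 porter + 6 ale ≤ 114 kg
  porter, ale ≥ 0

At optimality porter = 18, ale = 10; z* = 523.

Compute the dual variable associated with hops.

2.5

Check each constraint at x*: fermentation 84/106 (slack 22); malt 28/28 (tight); hops 114/114 (tight).
Slack constraints have shadow price 0 (complementary slackness).
From A_Bᵀ y = c: 1·y_malt + 3·y_hops = 16; 1·y_malt + 6·y_hops = 23.5.
→ y_malt = 8.5 and y_hops = 2.5.
Shadow price of hops = 2.5.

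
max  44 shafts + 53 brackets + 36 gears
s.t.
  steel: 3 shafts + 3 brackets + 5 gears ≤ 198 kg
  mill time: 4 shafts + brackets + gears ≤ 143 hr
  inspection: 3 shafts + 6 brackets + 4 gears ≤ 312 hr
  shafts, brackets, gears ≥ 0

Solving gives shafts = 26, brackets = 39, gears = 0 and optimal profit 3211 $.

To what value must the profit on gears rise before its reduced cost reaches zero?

37

Check each constraint at x*: steel 195/198 (slack 3); mill time 143/143 (tight); inspection 312/312 (tight).
By complementary slackness, y = 0 for the non-binding constraint.
The binding rows give the dual system: 4·y_mill time + 3·y_inspection = 44 and 1·y_mill time + 6·y_inspection = 53.
This yields shadow prices y_mill time = 5, y_inspection = 8.
gears enters the basis when its profit ≥ yᵀa₃ = 5·1 + 8·4 = 37.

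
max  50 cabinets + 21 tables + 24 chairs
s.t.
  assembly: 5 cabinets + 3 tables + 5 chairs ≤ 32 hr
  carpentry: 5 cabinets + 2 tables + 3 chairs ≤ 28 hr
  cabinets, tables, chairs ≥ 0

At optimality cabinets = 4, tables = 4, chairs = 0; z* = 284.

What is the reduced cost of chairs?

-8

Check each constraint at x*: assembly 32/32 (tight); carpentry 28/28 (tight).
Dual feasibility on the basic columns requires 5·y_assembly + 5·y_carpentry = 50, 3·y_assembly + 2·y_carpentry = 21.
→ y_assembly = 1 and y_carpentry = 9.
Reduced cost of chairs: c₃ − yᵀa₃ = 24 − (1·5 + 9·3) = 24 − 32 = -8.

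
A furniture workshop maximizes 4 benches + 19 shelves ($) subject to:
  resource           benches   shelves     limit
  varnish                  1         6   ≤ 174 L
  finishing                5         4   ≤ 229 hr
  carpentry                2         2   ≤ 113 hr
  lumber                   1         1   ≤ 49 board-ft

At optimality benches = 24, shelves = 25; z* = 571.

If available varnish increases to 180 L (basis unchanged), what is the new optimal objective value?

589

Check each constraint at x*: varnish 174/174 (tight); finishing 220/229 (slack 9); carpentry 98/113 (slack 15); lumber 49/49 (tight).
Slack constraints have shadow price 0 (complementary slackness).
The binding rows give the dual system: 1·y_varnish + 1·y_lumber = 4 and 6·y_varnish + 1·y_lumber = 19.
Solving: y_varnish = 3, y_lumber = 1.
Δz = y_varnish·Δb = 3 × (6) = 18, so new z* = 571 + 18 = 589.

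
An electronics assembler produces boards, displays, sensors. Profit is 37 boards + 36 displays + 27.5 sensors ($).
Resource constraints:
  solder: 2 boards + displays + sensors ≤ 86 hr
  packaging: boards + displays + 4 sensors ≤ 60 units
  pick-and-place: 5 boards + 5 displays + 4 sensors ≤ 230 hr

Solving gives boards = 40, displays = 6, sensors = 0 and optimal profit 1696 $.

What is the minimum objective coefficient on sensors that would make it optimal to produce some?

29

At the optimum: solder uses 86 of 86 (binding); packaging uses 46 of 60 (slack = 14); pick-and-place uses 230 of 230 (binding).
Slack constraints have shadow price 0 (complementary slackness).
The binding rows give the dual system: 2·y_solder + 5·y_pick-and-place = 37 and 1·y_solder + 5·y_pick-and-place = 36.
→ y_solder = 1 and y_pick-and-place = 7.
sensors enters the basis when its profit ≥ yᵀa₃ = 1·1 + 7·4 = 29.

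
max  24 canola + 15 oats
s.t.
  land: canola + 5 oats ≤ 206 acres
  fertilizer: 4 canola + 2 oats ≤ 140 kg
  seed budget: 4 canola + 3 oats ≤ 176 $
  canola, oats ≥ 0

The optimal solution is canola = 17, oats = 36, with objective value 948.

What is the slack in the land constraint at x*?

land used = 1·17 + 5·36 = 197; slack = 206 − 197 = 9.

9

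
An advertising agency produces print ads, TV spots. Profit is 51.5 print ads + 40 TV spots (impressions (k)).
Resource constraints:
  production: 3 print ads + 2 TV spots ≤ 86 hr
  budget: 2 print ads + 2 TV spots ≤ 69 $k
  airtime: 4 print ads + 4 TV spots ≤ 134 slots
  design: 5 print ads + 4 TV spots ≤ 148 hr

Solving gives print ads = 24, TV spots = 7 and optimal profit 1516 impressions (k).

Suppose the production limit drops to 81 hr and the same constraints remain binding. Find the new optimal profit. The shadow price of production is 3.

Δb = -5, so new z* = 1516 + (3)·(-5) = 1516 − 15 = 1501.

1501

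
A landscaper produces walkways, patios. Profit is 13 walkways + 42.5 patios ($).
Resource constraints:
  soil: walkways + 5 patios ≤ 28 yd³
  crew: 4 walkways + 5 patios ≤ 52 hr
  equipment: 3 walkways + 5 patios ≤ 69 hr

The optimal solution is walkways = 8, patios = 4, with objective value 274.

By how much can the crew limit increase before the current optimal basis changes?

37.5

Binding constraints: soil, crew. The basis is B = [[1,5],[4,5]] with det -15.
Per unit increase in crew, x* moves by d = (0.3333, -0.0667).
The basis stays optimal until equipment becomes binding; allowable increase = 37.5 hr.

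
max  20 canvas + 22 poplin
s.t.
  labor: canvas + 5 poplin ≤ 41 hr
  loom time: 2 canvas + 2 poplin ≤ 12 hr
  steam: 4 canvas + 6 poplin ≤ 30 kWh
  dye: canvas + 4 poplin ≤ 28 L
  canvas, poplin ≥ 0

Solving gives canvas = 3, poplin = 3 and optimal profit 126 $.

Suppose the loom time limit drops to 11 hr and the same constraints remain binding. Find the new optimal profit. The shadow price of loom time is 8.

Δb = -1, so new z* = 126 + (8)·(-1) = 126 − 8 = 118.

118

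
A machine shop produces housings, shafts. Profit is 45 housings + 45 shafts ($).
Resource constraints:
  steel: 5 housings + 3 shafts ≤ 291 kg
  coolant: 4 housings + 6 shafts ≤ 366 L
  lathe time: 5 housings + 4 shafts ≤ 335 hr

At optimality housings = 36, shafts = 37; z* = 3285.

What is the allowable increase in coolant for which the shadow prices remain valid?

25.2

Binding constraints: steel, coolant. The basis is B = [[5,3],[4,6]] with det 18.
Per unit increase in coolant, x* moves by d = (-0.1667, 0.2778).
The basis stays optimal until lathe time becomes binding; allowable increase = 25.2 L.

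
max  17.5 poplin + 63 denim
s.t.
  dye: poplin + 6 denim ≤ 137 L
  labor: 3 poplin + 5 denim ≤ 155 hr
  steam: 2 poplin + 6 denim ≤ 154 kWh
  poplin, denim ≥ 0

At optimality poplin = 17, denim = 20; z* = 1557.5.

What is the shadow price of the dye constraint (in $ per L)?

At the optimum: dye uses 137 of 137 (binding); labor uses 151 of 155 (slack = 4); steam uses 154 of 154 (binding).
Since labor is not tight, its dual is 0.
Dual feasibility on the basic columns requires 1·y_dye + 2·y_steam = 17.5, 6·y_dye + 6·y_steam = 63.
→ y_dye = 3.5 and y_steam = 7.
Shadow price of dye = 3.5.

3.5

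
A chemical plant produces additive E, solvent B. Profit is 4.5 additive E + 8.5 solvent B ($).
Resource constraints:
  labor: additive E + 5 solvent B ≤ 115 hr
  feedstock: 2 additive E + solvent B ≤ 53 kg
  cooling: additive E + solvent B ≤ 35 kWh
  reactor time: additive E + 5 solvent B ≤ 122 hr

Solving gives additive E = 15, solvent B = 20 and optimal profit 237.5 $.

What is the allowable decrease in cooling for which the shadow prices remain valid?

Binding constraints: labor, cooling. The basis is B = [[1,5],[1,1]] with det -4.
Per unit decrease in cooling, x* moves by d = (-1.25, 0.25).
The basis stays optimal until additive E reaches 0; allowable decrease = 12 kWh.

12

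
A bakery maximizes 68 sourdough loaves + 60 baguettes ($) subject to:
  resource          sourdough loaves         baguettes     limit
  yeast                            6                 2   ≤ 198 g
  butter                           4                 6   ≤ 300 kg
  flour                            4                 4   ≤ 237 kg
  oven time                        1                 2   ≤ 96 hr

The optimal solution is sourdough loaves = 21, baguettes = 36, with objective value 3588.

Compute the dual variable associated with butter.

8

Check each constraint at x*: yeast 198/198 (tight); butter 300/300 (tight); flour 228/237 (slack 9); oven time 93/96 (slack 3).
By complementary slackness, y = 0 for the non-binding constraints.
From A_Bᵀ y = c: 6·y_yeast + 4·y_butter = 68; 2·y_yeast + 6·y_butter = 60.
→ y_yeast = 6 and y_butter = 8.
Shadow price of butter = 8.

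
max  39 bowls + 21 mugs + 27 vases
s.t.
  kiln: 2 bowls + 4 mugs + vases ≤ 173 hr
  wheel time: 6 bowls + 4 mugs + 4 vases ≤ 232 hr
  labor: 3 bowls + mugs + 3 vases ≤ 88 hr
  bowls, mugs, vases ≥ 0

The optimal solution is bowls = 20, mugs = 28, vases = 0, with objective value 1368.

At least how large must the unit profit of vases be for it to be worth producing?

At the optimum: kiln uses 152 of 173 (slack = 21); wheel time uses 232 of 232 (binding); labor uses 88 of 88 (binding).
Since kiln is not tight, its dual is 0.
Dual feasibility on the basic columns requires 6·y_wheel time + 3·y_labor = 39, 4·y_wheel time + 1·y_labor = 21.
This yields shadow prices y_wheel time = 4, y_labor = 5.
vases enters the basis when its profit ≥ yᵀa₃ = 4·4 + 5·3 = 31.

31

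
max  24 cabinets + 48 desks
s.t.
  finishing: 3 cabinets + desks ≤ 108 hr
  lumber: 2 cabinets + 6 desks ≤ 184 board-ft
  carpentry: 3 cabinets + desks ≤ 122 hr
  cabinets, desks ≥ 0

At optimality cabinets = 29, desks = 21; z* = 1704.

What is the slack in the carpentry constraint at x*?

carpentry used = 3·29 + 1·21 = 108; slack = 122 − 108 = 14.

14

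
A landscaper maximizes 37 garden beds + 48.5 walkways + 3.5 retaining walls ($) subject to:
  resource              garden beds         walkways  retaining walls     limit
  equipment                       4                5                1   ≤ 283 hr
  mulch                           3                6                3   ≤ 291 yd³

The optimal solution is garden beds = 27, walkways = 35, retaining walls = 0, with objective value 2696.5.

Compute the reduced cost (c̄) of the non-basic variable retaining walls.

-8

Both equipment and mulch are binding at x*.
From A_Bᵀ y = c: 4·y_equipment + 3·y_mulch = 37; 5·y_equipment + 6·y_mulch = 48.5.
This yields shadow prices y_equipment = 8.5, y_mulch = 1.
Reduced cost of retaining walls: c₃ − yᵀa₃ = 3.5 − (8.5·1 + 1·3) = 3.5 − 11.5 = -8.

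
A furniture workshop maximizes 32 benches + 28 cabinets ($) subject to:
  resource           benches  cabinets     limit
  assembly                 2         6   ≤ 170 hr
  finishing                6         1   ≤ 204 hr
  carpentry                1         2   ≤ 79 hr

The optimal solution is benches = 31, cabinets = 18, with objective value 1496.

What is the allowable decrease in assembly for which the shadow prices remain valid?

Binding constraints: assembly, finishing. The basis is B = [[2,6],[6,1]] with det -34.
Per unit decrease in assembly, x* moves by d = (0.0294, -0.1765).
The basis stays optimal until cabinets reaches 0; allowable decrease = 102 hr.

102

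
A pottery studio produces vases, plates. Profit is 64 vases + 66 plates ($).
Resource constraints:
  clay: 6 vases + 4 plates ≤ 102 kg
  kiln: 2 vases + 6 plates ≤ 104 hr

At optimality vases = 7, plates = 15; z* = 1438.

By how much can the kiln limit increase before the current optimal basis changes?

49

Binding constraints: clay, kiln. The basis is B = [[6,4],[2,6]] with det 28.
Per unit increase in kiln, x* moves by d = (-0.1429, 0.2143).
The basis stays optimal until vases reaches 0; allowable increase = 49 hr.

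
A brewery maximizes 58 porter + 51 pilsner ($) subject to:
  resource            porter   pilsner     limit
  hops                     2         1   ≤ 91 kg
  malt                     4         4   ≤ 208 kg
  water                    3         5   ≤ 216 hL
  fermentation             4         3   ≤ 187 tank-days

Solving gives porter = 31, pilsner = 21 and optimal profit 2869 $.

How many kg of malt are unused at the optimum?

malt used = 4·31 + 4·21 = 208; slack = 208 − 208 = 0.

0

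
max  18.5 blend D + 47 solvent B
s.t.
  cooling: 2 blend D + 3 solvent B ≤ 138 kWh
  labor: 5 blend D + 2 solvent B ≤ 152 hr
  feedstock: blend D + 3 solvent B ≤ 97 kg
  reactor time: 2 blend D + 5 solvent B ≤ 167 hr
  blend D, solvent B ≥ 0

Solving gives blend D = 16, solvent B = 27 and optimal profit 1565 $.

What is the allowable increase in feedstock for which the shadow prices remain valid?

3.2

Binding constraints: feedstock, reactor time. The basis is B = [[1,3],[2,5]] with det -1.
Per unit increase in feedstock, x* moves by d = (-5, 2).
The basis stays optimal until blend D reaches 0; allowable increase = 3.2 kg.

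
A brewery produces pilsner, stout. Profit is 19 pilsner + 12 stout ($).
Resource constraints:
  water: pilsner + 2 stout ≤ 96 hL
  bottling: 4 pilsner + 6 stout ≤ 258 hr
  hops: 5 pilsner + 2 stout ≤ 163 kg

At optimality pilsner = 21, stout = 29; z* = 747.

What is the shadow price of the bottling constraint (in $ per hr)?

1

At the optimum: water uses 79 of 96 (slack = 17); bottling uses 258 of 258 (binding); hops uses 163 of 163 (binding).
Since water is not tight, its dual is 0.
From A_Bᵀ y = c: 4·y_bottling + 5·y_hops = 19; 6·y_bottling + 2·y_hops = 12.
This yields shadow prices y_bottling = 1, y_hops = 3.
Shadow price of bottling = 1.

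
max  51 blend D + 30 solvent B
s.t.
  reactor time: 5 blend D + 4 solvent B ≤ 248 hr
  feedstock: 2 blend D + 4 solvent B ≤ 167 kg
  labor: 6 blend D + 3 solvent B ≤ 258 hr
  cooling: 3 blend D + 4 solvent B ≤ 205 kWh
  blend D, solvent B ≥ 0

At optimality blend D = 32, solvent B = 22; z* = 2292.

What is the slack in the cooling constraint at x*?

21

cooling used = 3·32 + 4·22 = 184; slack = 205 − 184 = 21.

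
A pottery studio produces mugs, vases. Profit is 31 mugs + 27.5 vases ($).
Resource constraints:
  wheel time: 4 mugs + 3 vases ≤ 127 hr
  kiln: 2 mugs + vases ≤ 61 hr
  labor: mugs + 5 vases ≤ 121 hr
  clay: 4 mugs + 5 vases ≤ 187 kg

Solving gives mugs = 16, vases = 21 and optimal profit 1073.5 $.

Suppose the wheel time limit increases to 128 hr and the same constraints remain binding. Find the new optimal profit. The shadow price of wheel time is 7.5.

1081

Δb = 1, so new z* = 1073.5 + (7.5)·(1) = 1073.5 + 7.5 = 1081.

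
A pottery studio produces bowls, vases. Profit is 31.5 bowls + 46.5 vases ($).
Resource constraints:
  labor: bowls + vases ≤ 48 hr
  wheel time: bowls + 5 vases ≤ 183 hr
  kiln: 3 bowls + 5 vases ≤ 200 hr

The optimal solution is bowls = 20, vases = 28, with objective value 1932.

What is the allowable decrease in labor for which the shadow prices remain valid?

Binding constraints: labor, kiln. The basis is B = [[1,1],[3,5]] with det 2.
Per unit decrease in labor, x* moves by d = (-2.5, 1.5).
The basis stays optimal until wheel time becomes binding; allowable decrease = 4.6 hr.

4.6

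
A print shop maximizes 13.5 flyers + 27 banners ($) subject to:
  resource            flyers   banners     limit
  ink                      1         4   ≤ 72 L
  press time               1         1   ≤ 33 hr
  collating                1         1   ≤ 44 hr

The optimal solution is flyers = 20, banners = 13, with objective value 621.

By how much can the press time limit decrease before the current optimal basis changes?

Binding constraints: ink, press time. The basis is B = [[1,4],[1,1]] with det -3.
Per unit decrease in press time, x* moves by d = (-1.3333, 0.3333).
The basis stays optimal until flyers reaches 0; allowable decrease = 15 hr.

15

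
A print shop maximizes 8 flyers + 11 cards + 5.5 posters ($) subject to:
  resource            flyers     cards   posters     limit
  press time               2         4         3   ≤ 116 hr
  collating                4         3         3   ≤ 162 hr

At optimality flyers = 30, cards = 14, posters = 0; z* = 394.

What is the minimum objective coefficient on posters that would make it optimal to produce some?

Check each constraint at x*: press time 116/116 (tight); collating 162/162 (tight).
The binding rows give the dual system: 2·y_press time + 4·y_collating = 8 and 4·y_press time + 3·y_collating = 11.
This yields shadow prices y_press time = 2, y_collating = 1.
posters enters the basis when its profit ≥ yᵀa₃ = 2·3 + 1·3 = 9.

9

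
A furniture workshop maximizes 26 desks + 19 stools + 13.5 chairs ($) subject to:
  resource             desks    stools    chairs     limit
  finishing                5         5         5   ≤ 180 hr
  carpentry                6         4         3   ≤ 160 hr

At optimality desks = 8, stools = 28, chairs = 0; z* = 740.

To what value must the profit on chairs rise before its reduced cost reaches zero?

Both finishing and carpentry are binding at x*.
Dual feasibility on the basic columns requires 5·y_finishing + 6·y_carpentry = 26, 5·y_finishing + 4·y_carpentry = 19.
→ y_finishing = 1 and y_carpentry = 3.5.
chairs enters the basis when its profit ≥ yᵀa₃ = 1·5 + 3.5·3 = 15.5.

15.5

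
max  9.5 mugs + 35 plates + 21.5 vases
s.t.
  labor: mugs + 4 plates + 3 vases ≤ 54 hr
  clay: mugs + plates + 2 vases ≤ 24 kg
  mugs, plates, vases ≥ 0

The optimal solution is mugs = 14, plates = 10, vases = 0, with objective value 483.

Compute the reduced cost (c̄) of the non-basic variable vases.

-6

At the optimum: labor uses 54 of 54 (binding); clay uses 24 of 24 (binding).
The binding rows give the dual system: 1·y_labor + 1·y_clay = 9.5 and 4·y_labor + 1·y_clay = 35.
This yields shadow prices y_labor = 8.5, y_clay = 1.
Reduced cost of vases: c₃ − yᵀa₃ = 21.5 − (8.5·3 + 1·2) = 21.5 − 27.5 = -6.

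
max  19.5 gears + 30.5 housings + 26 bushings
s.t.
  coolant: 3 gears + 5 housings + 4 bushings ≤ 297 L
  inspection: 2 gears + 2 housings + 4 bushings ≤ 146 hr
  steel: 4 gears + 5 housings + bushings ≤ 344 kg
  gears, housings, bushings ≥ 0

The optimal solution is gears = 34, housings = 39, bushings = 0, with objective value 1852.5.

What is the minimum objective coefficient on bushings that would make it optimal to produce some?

Check each constraint at x*: coolant 297/297 (tight); inspection 146/146 (tight); steel 331/344 (slack 13).
Since steel is not tight, its dual is 0.
The binding rows give the dual system: 3·y_coolant + 2·y_inspection = 19.5 and 5·y_coolant + 2·y_inspection = 30.5.
This yields shadow prices y_coolant = 5.5, y_inspection = 1.5.
bushings enters the basis when its profit ≥ yᵀa₃ = 5.5·4 + 1.5·4 = 28.

28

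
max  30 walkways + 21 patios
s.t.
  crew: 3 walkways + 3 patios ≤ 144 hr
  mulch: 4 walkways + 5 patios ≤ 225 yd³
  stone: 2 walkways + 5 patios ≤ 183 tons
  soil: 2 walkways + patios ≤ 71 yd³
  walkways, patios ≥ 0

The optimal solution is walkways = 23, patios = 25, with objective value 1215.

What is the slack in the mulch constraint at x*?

8

mulch used = 4·23 + 5·25 = 217; slack = 225 − 217 = 8.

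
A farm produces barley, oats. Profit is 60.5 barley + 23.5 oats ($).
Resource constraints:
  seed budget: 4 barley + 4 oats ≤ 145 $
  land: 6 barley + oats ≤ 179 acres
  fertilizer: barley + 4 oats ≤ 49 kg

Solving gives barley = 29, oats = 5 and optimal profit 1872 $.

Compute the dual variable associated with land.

Binding: land and fertilizer. Non-binding: seed budget (9 unused).
Slack constraints have shadow price 0 (complementary slackness).
Dual feasibility on the basic columns requires 6·y_land + 1·y_fertilizer = 60.5, 1·y_land + 4·y_fertilizer = 23.5.
Solving: y_land = 9.5, y_fertilizer = 3.5.
Shadow price of land = 9.5.

9.5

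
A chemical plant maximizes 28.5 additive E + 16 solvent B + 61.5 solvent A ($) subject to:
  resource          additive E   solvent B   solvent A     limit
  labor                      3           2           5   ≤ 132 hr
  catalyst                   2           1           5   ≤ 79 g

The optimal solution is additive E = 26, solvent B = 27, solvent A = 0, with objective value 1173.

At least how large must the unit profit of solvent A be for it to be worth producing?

Check each constraint at x*: labor 132/132 (tight); catalyst 79/79 (tight).
The binding rows give the dual system: 3·y_labor + 2·y_catalyst = 28.5 and 2·y_labor + 1·y_catalyst = 16.
→ y_labor = 3.5 and y_catalyst = 9.
solvent A enters the basis when its profit ≥ yᵀa₃ = 3.5·5 + 9·5 = 62.5.

62.5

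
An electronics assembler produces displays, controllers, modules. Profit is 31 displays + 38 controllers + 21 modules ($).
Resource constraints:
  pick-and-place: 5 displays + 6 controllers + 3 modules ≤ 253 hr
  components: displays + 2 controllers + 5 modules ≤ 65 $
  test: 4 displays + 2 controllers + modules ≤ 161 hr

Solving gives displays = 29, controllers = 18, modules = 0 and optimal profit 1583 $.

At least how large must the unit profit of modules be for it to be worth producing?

Check each constraint at x*: pick-and-place 253/253 (tight); components 65/65 (tight); test 152/161 (slack 9).
By complementary slackness, y = 0 for the non-binding constraint.
The binding rows give the dual system: 5·y_pick-and-place + 1·y_components = 31 and 6·y_pick-and-place + 2·y_components = 38.
Solving: y_pick-and-place = 6, y_components = 1.
modules enters the basis when its profit ≥ yᵀa₃ = 6·3 + 1·5 = 23.

23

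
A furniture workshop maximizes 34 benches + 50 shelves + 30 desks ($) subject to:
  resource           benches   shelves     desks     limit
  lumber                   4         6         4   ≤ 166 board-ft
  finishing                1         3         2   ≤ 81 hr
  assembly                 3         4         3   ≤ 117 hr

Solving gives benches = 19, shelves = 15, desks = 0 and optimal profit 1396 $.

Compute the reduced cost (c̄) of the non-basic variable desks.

-4

At the optimum: lumber uses 166 of 166 (binding); finishing uses 64 of 81 (slack = 17); assembly uses 117 of 117 (binding).
Slack constraints have shadow price 0 (complementary slackness).
From A_Bᵀ y = c: 4·y_lumber + 3·y_assembly = 34; 6·y_lumber + 4·y_assembly = 50.
→ y_lumber = 7 and y_assembly = 2.
Reduced cost of desks: c₃ − yᵀa₃ = 30 − (7·4 + 2·3) = 30 − 34 = -4.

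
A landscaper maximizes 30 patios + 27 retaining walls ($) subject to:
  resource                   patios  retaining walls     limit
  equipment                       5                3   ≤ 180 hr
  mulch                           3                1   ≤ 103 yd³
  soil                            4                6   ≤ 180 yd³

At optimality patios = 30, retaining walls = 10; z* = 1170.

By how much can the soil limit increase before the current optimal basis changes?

180

Binding constraints: equipment, soil. The basis is B = [[5,3],[4,6]] with det 18.
Per unit increase in soil, x* moves by d = (-0.1667, 0.2778).
The basis stays optimal until patios reaches 0; allowable increase = 180 yd³.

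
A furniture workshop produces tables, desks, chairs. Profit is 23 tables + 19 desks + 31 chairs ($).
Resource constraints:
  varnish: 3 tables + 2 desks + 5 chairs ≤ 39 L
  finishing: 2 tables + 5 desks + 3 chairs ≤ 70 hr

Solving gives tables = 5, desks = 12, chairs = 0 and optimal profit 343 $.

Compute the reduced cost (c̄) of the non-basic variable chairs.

-7

Both varnish and finishing are binding at x*.
Dual feasibility on the basic columns requires 3·y_varnish + 2·y_finishing = 23, 2·y_varnish + 5·y_finishing = 19.
This yields shadow prices y_varnish = 7, y_finishing = 1.
Reduced cost of chairs: c₃ − yᵀa₃ = 31 − (7·5 + 1·3) = 31 − 38 = -7.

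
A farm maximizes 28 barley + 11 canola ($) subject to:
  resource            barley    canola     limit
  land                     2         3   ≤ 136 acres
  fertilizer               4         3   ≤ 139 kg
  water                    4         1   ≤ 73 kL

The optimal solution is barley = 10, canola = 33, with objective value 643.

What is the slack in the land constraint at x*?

17

land used = 2·10 + 3·33 = 119; slack = 136 − 119 = 17.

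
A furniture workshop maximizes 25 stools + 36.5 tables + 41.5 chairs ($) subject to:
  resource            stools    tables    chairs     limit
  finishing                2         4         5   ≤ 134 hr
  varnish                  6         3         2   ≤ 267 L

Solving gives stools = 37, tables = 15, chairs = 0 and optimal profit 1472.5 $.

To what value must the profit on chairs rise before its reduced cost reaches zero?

At the optimum: finishing uses 134 of 134 (binding); varnish uses 267 of 267 (binding).
From A_Bᵀ y = c: 2·y_finishing + 6·y_varnish = 25; 4·y_finishing + 3·y_varnish = 36.5.
This yields shadow prices y_finishing = 8, y_varnish = 1.5.
chairs enters the basis when its profit ≥ yᵀa₃ = 8·5 + 1.5·2 = 43.

43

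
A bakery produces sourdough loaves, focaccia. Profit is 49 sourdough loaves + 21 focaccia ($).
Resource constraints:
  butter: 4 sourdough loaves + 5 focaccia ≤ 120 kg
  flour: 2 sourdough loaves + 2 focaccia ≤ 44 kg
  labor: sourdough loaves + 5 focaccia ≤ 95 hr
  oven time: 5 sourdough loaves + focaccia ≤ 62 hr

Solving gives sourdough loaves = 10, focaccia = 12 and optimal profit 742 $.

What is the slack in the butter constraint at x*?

20

butter used = 4·10 + 5·12 = 100; slack = 120 − 100 = 20.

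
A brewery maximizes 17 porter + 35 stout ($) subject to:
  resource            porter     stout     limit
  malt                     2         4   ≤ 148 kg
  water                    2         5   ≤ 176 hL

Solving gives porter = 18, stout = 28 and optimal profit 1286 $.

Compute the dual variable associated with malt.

Both malt and water are binding at x*.
The binding rows give the dual system: 2·y_malt + 2·y_water = 17 and 4·y_malt + 5·y_water = 35.
This yields shadow prices y_malt = 7.5, y_water = 1.
Shadow price of malt = 7.5.

7.5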